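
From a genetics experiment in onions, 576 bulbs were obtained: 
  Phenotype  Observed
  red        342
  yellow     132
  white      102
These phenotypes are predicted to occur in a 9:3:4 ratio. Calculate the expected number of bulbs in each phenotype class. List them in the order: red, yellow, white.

The 9:3:4 ratio has 16 parts, so with N = 576 the expected counts are:
  red: 576 × 9/16 = 324
  yellow: 576 × 3/16 = 108
  white: 576 × 4/16 = 144

324, 108, 144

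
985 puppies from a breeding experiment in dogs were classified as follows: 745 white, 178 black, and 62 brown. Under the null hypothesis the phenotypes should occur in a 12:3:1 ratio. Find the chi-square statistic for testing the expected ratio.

The 12:3:1 ratio has 16 parts, so with N = 985 the expected counts are:
  white: 985 × 12/16 = 738.75
  black: 985 × 3/16 = 184.6875
  brown: 985 × 1/16 = 61.5625
χ² = Σ (O − E)² / E
  white: (745 − 738.75)² / 738.75 = 0.0529
  black: (178 − 184.6875)² / 184.6875 = 0.2422
  brown: (62 − 61.5625)² / 61.5625 = 0.0031
χ² = 0.0529 + 0.2422 + 0.0031 = 0.2982 ≈ 0.298

0.298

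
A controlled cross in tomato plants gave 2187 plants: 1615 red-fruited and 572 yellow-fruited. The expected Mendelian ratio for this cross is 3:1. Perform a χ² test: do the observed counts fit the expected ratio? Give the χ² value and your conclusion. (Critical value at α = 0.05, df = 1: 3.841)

1.555; consistent

Expected counts for N = 2187 under a 3:1 ratio (total parts = 4):
  red-fruited: 2187 × 3/4 = 1640.25
  yellow-fruited: 2187 × 1/4 = 546.75
χ² = Σ (O − E)² / E
  red-fruited: (1615 − 1640.25)² / 1640.25 = 0.3887
  yellow-fruited: (572 − 546.75)² / 546.75 = 1.1661
χ² = 0.3887 + 1.1661 = 1.5548 ≈ 1.555
Degrees of freedom = 2 − 1 = 1; critical value at α = 0.05 is 3.841.
Since 1.555 < 3.841, we fail to reject the null hypothesis — the data are consistent with the 3:1 ratio.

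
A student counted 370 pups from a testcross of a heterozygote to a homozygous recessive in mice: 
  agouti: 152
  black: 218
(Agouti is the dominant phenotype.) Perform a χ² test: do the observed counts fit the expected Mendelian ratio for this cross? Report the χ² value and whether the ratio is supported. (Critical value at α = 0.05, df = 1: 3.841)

11.773; not consistent

A testcross of a heterozygote (Aa × aa) gives a 1:1 phenotypic ratio.
Total ratio parts = 2. Expected numbers out of 370:
  agouti: 370 × 1/2 = 185
  black: 370 × 1/2 = 185
χ² = Σ (O − E)² / E
  agouti: (152 − 185)² / 185 = 5.8865
  black: (218 − 185)² / 185 = 5.8865
χ² = 5.8865 + 5.8865 = 11.773
Degrees of freedom = 2 − 1 = 1; critical value at α = 0.05 is 3.841.
Since 11.773 > 3.841, we reject the null hypothesis — the data do not fit the 1:1 ratio.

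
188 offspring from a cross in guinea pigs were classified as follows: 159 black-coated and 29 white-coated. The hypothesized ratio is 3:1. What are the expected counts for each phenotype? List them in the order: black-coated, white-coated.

141, 47

Total ratio parts = 4. Expected numbers out of 188:
  black-coated: 188 × 3/4 = 141
  white-coated: 188 × 1/4 = 47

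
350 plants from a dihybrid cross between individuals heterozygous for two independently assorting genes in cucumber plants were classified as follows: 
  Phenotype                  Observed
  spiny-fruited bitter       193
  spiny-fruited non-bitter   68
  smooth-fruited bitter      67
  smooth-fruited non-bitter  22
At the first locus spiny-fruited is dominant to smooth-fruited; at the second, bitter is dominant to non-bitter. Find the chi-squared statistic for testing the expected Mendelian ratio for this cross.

0.192

A dihybrid F₂ with independent assortment and complete dominance at both loci gives a 9:3:3:1 phenotypic ratio.
Expected counts for N = 350 under a 9:3:3:1 ratio (total parts = 16):
  spiny-fruited bitter: 350 × 9/16 = 196.875
  spiny-fruited non-bitter: 350 × 3/16 = 65.625
  smooth-fruited bitter: 350 × 3/16 = 65.625
  smooth-fruited non-bitter: 350 × 1/16 = 21.875
χ² = Σ (O − E)² / E
  spiny-fruited bitter: (193 − 196.875)² / 196.875 = 0.0763
  spiny-fruited non-bitter: (68 − 65.625)² / 65.625 = 0.0860
  smooth-fruited bitter: (67 − 65.625)² / 65.625 = 0.0288
  smooth-fruited non-bitter: (22 − 21.875)² / 21.875 = 0.0007
χ² = 0.0763 + 0.0860 + 0.0288 + 0.0007 = 0.1918 ≈ 0.192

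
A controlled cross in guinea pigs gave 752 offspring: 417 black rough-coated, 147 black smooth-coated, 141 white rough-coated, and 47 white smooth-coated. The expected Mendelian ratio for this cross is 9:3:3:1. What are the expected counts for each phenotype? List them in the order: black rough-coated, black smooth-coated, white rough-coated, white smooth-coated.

423, 141, 141, 47

The 9:3:3:1 ratio has 16 parts, so with N = 752 the expected counts are:
  black rough-coated: 752 × 9/16 = 423
  black smooth-coated: 752 × 3/16 = 141
  white rough-coated: 752 × 3/16 = 141
  white smooth-coated: 752 × 1/16 = 47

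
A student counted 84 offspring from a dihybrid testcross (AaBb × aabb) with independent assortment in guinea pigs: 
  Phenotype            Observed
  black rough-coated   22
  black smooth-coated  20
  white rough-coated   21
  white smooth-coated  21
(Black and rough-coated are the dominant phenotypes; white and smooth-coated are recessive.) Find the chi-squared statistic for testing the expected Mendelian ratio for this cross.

0.095

A dihybrid testcross with independent assortment gives a 1:1:1:1 ratio.
Expected counts for N = 84 under a 1:1:1:1 ratio (total parts = 4):
  black rough-coated: 84 × 1/4 = 21
  black smooth-coated: 84 × 1/4 = 21
  white rough-coated: 84 × 1/4 = 21
  white smooth-coated: 84 × 1/4 = 21
χ² = Σ (O − E)² / E
  black rough-coated: (22 − 21)² / 21 = 0.0476
  black smooth-coated: (20 − 21)² / 21 = 0.0476
  white rough-coated: (21 − 21)² / 21 = 0.0000
  white smooth-coated: (21 − 21)² / 21 = 0.0000
χ² = 0.0476 + 0.0476 + 0.0000 + 0.0000 = 0.0952 ≈ 0.095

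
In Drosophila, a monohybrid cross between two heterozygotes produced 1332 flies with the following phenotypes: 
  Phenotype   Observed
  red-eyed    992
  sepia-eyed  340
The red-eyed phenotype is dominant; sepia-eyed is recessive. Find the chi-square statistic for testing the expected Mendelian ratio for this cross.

For a monohybrid cross between heterozygotes with complete dominance, the expected phenotypic ratio is 3:1.
Expected counts for N = 1332 under a 3:1 ratio (total parts = 4):
  red-eyed: 1332 × 3/4 = 999
  sepia-eyed: 1332 × 1/4 = 333
χ² = Σ (O − E)² / E
  red-eyed: (992 − 999)² / 999 = 0.0490
  sepia-eyed: (340 − 333)² / 333 = 0.1471
χ² = 0.0490 + 0.1471 = 0.1961 ≈ 0.196

0.196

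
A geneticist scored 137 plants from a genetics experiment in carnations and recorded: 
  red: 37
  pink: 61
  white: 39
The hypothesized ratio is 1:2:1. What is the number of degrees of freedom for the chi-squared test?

A goodness-of-fit test with 3 phenotype classes has df = 3 − 1 = 2.

2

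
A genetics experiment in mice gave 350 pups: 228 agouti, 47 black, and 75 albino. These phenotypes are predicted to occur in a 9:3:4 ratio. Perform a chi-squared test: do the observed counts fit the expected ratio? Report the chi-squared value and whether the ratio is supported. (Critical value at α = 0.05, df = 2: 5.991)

The 9:3:4 ratio has 16 parts, so with N = 350 the expected counts are:
  agouti: 350 × 9/16 = 196.875
  black: 350 × 3/16 = 65.625
  albino: 350 × 4/16 = 87.5
χ² = Σ (O − E)² / E
  agouti: (228 − 196.875)² / 196.875 = 4.9207
  black: (47 − 65.625)² / 65.625 = 5.2860
  albino: (75 − 87.5)² / 87.5 = 1.7857
χ² = 4.9207 + 5.2860 + 1.7857 = 11.9924 ≈ 11.992
Degrees of freedom = 3 − 1 = 2; critical value at α = 0.05 is 5.991.
Since 11.992 > 5.991, we reject the null hypothesis — the data do not fit the 9:3:4 ratio.

11.992; not consistent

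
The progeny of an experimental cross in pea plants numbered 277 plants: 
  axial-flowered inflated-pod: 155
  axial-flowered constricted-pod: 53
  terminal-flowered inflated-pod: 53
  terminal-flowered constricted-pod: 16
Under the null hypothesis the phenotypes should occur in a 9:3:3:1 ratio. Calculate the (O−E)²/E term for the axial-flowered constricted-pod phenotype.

Total ratio parts = 16. Expected numbers out of 277:
  axial-flowered inflated-pod: 277 × 9/16 = 155.8125
  axial-flowered constricted-pod: 277 × 3/16 = 51.9375
  terminal-flowered inflated-pod: 277 × 3/16 = 51.9375
  terminal-flowered constricted-pod: 277 × 1/16 = 17.3125
Contribution of axial-flowered constricted-pod: (53 − 51.9375)² / 51.9375 = 0.0217

0.022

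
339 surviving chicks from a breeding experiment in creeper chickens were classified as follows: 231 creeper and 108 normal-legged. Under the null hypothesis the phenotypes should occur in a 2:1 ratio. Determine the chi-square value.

0.332

Under the 2:1 hypothesis (Σ ratio = 3, N = 339):
  creeper: 339 × 2/3 = 226
  normal-legged: 339 × 1/3 = 113
χ² = Σ (O − E)² / E
  creeper: (231 − 226)² / 226 = 0.1106
  normal-legged: (108 − 113)² / 113 = 0.2212
χ² = 0.1106 + 0.2212 = 0.3318 ≈ 0.332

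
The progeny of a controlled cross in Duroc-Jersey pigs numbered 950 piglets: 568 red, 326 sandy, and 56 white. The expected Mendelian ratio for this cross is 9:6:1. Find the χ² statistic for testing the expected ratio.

4.876

Expected counts for N = 950 under a 9:6:1 ratio (total parts = 16):
  red: 950 × 9/16 = 534.375
  sandy: 950 × 6/16 = 356.25
  white: 950 × 1/16 = 59.375
χ² = Σ (O − E)² / E
  red: (568 − 534.375)² / 534.375 = 2.1158
  sandy: (326 − 356.25)² / 356.25 = 2.5686
  white: (56 − 59.375)² / 59.375 = 0.1918
χ² = 2.1158 + 2.5686 + 0.1918 = 4.8762 ≈ 4.876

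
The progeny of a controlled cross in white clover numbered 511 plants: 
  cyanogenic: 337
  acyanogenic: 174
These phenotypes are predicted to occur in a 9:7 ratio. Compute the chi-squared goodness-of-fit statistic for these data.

The 9:7 ratio has 16 parts, so with N = 511 the expected counts are:
  cyanogenic: 511 × 9/16 = 287.4375
  acyanogenic: 511 × 7/16 = 223.5625
χ² = Σ (O − E)² / E
  cyanogenic: (337 − 287.4375)² / 287.4375 = 8.5460
  acyanogenic: (174 − 223.5625)² / 223.5625 = 10.9877
χ² = 8.5460 + 10.9877 = 19.5337 ≈ 19.534

19.534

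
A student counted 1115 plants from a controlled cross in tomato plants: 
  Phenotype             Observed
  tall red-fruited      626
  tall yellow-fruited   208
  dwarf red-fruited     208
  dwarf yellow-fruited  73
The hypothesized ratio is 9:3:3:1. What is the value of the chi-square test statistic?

Expected counts for N = 1115 under a 9:3:3:1 ratio (total parts = 16):
  tall red-fruited: 1115 × 9/16 = 627.1875
  tall yellow-fruited: 1115 × 3/16 = 209.0625
  dwarf red-fruited: 1115 × 3/16 = 209.0625
  dwarf yellow-fruited: 1115 × 1/16 = 69.6875
χ² = Σ (O − E)² / E
  tall red-fruited: (626 − 627.1875)² / 627.1875 = 0.0022
  tall yellow-fruited: (208 − 209.0625)² / 209.0625 = 0.0054
  dwarf red-fruited: (208 − 209.0625)² / 209.0625 = 0.0054
  dwarf yellow-fruited: (73 − 69.6875)² / 69.6875 = 0.1575
χ² = 0.0022 + 0.0054 + 0.0054 + 0.1575 = 0.1705 ≈ 0.171

0.171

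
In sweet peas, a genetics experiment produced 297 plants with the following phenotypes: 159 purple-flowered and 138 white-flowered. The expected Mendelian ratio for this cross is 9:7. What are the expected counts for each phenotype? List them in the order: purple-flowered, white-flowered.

167.0625, 129.9375

Total ratio parts = 16. Expected numbers out of 297:
  purple-flowered: 297 × 9/16 = 167.0625
  white-flowered: 297 × 7/16 = 129.9375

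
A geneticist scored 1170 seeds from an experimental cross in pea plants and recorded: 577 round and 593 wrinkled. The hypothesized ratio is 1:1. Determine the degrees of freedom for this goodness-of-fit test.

A goodness-of-fit test with 2 phenotype classes has df = 2 − 1 = 1.

1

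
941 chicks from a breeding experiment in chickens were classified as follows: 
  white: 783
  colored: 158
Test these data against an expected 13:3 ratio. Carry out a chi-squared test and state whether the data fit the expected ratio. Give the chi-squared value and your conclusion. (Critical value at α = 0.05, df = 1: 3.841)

2.371; consistent

Expected counts for N = 941 under a 13:3 ratio (total parts = 16):
  white: 941 × 13/16 = 764.5625
  colored: 941 × 3/16 = 176.4375
χ² = Σ (O − E)² / E
  white: (783 − 764.5625)² / 764.5625 = 0.4446
  colored: (158 − 176.4375)² / 176.4375 = 1.9267
χ² = 0.4446 + 1.9267 = 2.3713 ≈ 2.371
Degrees of freedom = 2 − 1 = 1; critical value at α = 0.05 is 3.841.
Since 2.371 < 3.841, we fail to reject the null hypothesis — the data are consistent with the 13:3 ratio.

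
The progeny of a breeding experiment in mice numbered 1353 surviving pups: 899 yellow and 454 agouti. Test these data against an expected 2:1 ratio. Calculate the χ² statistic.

0.030

Total ratio parts = 3. Expected numbers out of 1353:
  yellow: 1353 × 2/3 = 902
  agouti: 1353 × 1/3 = 451
χ² = Σ (O − E)² / E
  yellow: (899 − 902)² / 902 = 0.0100
  agouti: (454 − 451)² / 451 = 0.0200
χ² = 0.0100 + 0.0200 = 0.030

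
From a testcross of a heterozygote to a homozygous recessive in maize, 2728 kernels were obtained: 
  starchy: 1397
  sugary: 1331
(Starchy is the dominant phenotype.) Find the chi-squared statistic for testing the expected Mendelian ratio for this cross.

A testcross of a heterozygote (Aa × aa) gives a 1:1 phenotypic ratio.
The 1:1 ratio has 2 parts, so with N = 2728 the expected counts are:
  starchy: 2728 × 1/2 = 1364
  sugary: 2728 × 1/2 = 1364
χ² = Σ (O − E)² / E
  starchy: (1397 − 1364)² / 1364 = 0.7984
  sugary: (1331 − 1364)² / 1364 = 0.7984
χ² = 0.7984 + 0.7984 = 1.5968 ≈ 1.597

1.597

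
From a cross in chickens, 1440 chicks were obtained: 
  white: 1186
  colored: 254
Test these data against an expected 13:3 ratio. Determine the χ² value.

Expected counts for N = 1440 under a 13:3 ratio (total parts = 16):
  white: 1440 × 13/16 = 1170
  colored: 1440 × 3/16 = 270
χ² = Σ (O − E)² / E
  white: (1186 − 1170)² / 1170 = 0.2188
  colored: (254 − 270)² / 270 = 0.9481
χ² = 0.2188 + 0.9481 = 1.1669 ≈ 1.167

1.167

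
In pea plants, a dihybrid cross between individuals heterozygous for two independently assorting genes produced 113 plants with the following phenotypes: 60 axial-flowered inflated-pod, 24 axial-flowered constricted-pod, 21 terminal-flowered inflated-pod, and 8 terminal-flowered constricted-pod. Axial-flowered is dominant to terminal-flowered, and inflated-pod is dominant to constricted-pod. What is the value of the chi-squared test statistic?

0.699

A dihybrid F₂ with independent assortment and complete dominance at both loci gives a 9:3:3:1 phenotypic ratio.
The 9:3:3:1 ratio has 16 parts, so with N = 113 the expected counts are:
  axial-flowered inflated-pod: 113 × 9/16 = 63.5625
  axial-flowered constricted-pod: 113 × 3/16 = 21.1875
  terminal-flowered inflated-pod: 113 × 3/16 = 21.1875
  terminal-flowered constricted-pod: 113 × 1/16 = 7.0625
χ² = Σ (O − E)² / E
  axial-flowered inflated-pod: (60 − 63.5625)² / 63.5625 = 0.1997
  axial-flowered constricted-pod: (24 − 21.1875)² / 21.1875 = 0.3733
  terminal-flowered inflated-pod: (21 − 21.1875)² / 21.1875 = 0.0017
  terminal-flowered constricted-pod: (8 − 7.0625)² / 7.0625 = 0.1244
χ² = 0.1997 + 0.3733 + 0.0017 + 0.1244 = 0.6991 ≈ 0.699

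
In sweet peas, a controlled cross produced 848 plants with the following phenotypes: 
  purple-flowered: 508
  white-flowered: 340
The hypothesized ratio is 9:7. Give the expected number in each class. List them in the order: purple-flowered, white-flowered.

The 9:7 ratio has 16 parts, so with N = 848 the expected counts are:
  purple-flowered: 848 × 9/16 = 477
  white-flowered: 848 × 7/16 = 371

477, 371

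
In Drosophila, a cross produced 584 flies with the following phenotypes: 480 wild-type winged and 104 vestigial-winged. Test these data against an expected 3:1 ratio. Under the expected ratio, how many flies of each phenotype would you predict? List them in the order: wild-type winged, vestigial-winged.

Under the 3:1 hypothesis (Σ ratio = 4, N = 584):
  wild-type winged: 584 × 3/4 = 438
  vestigial-winged: 584 × 1/4 = 146

438, 146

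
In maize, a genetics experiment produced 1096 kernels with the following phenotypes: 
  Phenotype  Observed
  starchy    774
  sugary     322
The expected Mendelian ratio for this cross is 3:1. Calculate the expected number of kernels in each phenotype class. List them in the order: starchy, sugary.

The 3:1 ratio has 4 parts, so with N = 1096 the expected counts are:
  starchy: 1096 × 3/4 = 822
  sugary: 1096 × 1/4 = 274

822, 274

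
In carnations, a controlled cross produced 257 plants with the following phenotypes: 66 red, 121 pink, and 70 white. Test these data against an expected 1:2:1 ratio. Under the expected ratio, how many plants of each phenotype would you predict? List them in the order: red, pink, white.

Total ratio parts = 4. Expected numbers out of 257:
  red: 257 × 1/4 = 64.25
  pink: 257 × 2/4 = 128.5
  white: 257 × 1/4 = 64.25

64.25, 128.5, 64.25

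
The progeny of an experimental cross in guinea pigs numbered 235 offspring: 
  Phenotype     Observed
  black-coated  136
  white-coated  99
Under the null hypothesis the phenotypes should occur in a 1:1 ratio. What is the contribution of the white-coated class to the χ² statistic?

The 1:1 ratio has 2 parts, so with N = 235 the expected counts are:
  black-coated: 235 × 1/2 = 117.5
  white-coated: 235 × 1/2 = 117.5
Contribution of white-coated: (99 − 117.5)² / 117.5 = 2.9128

2.913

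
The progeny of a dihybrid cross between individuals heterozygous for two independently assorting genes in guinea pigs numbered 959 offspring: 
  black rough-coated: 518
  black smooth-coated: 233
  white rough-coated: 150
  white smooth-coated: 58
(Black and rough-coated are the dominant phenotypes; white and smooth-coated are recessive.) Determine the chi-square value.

A dihybrid F₂ with independent assortment and complete dominance at both loci gives a 9:3:3:1 phenotypic ratio.
Under the 9:3:3:1 hypothesis (Σ ratio = 16, N = 959):
  black rough-coated: 959 × 9/16 = 539.4375
  black smooth-coated: 959 × 3/16 = 179.8125
  white rough-coated: 959 × 3/16 = 179.8125
  white smooth-coated: 959 × 1/16 = 59.9375
χ² = Σ (O − E)² / E
  black rough-coated: (518 − 539.4375)² / 539.4375 = 0.8519
  black smooth-coated: (233 − 179.8125)² / 179.8125 = 15.7326
  white rough-coated: (150 − 179.8125)² / 179.8125 = 4.9428
  white smooth-coated: (58 − 59.9375)² / 59.9375 = 0.0626
χ² = 0.8519 + 15.7326 + 4.9428 + 0.0626 = 21.5899 ≈ 21.590

21.590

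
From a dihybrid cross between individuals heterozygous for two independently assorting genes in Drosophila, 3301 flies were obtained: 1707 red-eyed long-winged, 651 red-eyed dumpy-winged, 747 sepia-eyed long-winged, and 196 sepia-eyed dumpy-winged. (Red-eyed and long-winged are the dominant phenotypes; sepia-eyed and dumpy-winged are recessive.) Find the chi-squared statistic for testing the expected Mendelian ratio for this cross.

40.761

A dihybrid F₂ with independent assortment and complete dominance at both loci gives a 9:3:3:1 phenotypic ratio.
Total ratio parts = 16. Expected numbers out of 3301:
  red-eyed long-winged: 3301 × 9/16 = 1856.8125
  red-eyed dumpy-winged: 3301 × 3/16 = 618.9375
  sepia-eyed long-winged: 3301 × 3/16 = 618.9375
  sepia-eyed dumpy-winged: 3301 × 1/16 = 206.3125
χ² = Σ (O − E)² / E
  red-eyed long-winged: (1707 − 1856.8125)² / 1856.8125 = 12.0873
  red-eyed dumpy-winged: (651 − 618.9375)² / 618.9375 = 1.6609
  sepia-eyed long-winged: (747 − 618.9375)² / 618.9375 = 26.4970
  sepia-eyed dumpy-winged: (196 − 206.3125)² / 206.3125 = 0.5155
χ² = 12.0873 + 1.6609 + 26.4970 + 0.5155 = 40.7607 ≈ 40.761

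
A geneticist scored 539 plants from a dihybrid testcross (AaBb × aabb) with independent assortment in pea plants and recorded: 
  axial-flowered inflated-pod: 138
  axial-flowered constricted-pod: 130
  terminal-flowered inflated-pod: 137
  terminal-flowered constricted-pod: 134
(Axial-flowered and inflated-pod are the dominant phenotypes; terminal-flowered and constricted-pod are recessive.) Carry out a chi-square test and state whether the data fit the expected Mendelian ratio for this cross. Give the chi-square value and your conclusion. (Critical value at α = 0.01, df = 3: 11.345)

0.288; consistent

A dihybrid testcross with independent assortment gives a 1:1:1:1 ratio.
Expected counts for N = 539 under a 1:1:1:1 ratio (total parts = 4):
  axial-flowered inflated-pod: 539 × 1/4 = 134.75
  axial-flowered constricted-pod: 539 × 1/4 = 134.75
  terminal-flowered inflated-pod: 539 × 1/4 = 134.75
  terminal-flowered constricted-pod: 539 × 1/4 = 134.75
χ² = Σ (O − E)² / E
  axial-flowered inflated-pod: (138 − 134.75)² / 134.75 = 0.0784
  axial-flowered constricted-pod: (130 − 134.75)² / 134.75 = 0.1674
  terminal-flowered inflated-pod: (137 − 134.75)² / 134.75 = 0.0376
  terminal-flowered constricted-pod: (134 − 134.75)² / 134.75 = 0.0042
χ² = 0.0784 + 0.1674 + 0.0376 + 0.0042 = 0.2876 ≈ 0.288
Degrees of freedom = 4 − 1 = 3; critical value at α = 0.01 is 11.345.
Since 0.288 < 11.345, we fail to reject the null hypothesis — the data are consistent with the 1:1:1:1 ratio.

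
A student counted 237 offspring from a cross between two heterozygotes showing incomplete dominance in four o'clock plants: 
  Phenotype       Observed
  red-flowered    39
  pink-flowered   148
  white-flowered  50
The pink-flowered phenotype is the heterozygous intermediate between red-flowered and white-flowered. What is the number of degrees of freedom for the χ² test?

2

With incomplete dominance, a heterozygote × heterozygote cross gives a 1:2:1 phenotypic ratio.
A goodness-of-fit test with 3 phenotype classes has df = 3 − 1 = 2.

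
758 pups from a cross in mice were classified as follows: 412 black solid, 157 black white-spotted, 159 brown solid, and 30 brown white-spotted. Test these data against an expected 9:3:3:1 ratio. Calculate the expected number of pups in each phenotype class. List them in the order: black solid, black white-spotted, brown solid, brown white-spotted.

Under the 9:3:3:1 hypothesis (Σ ratio = 16, N = 758):
  black solid: 758 × 9/16 = 426.375
  black white-spotted: 758 × 3/16 = 142.125
  brown solid: 758 × 3/16 = 142.125
  brown white-spotted: 758 × 1/16 = 47.375

426.375, 142.125, 142.125, 47.375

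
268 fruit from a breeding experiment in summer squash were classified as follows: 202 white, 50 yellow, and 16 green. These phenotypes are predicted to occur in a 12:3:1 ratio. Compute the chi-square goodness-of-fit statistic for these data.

Under the 12:3:1 hypothesis (Σ ratio = 16, N = 268):
  white: 268 × 12/16 = 201
  yellow: 268 × 3/16 = 50.25
  green: 268 × 1/16 = 16.75
χ² = Σ (O − E)² / E
  white: (202 − 201)² / 201 = 0.0050
  yellow: (50 − 50.25)² / 50.25 = 0.0012
  green: (16 − 16.75)² / 16.75 = 0.0336
χ² = 0.0050 + 0.0012 + 0.0336 = 0.0398 ≈ 0.040

0.040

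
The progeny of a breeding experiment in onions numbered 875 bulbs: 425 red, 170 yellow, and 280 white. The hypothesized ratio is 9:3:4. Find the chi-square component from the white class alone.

The 9:3:4 ratio has 16 parts, so with N = 875 the expected counts are:
  red: 875 × 9/16 = 492.1875
  yellow: 875 × 3/16 = 164.0625
  white: 875 × 4/16 = 218.75
Contribution of white: (280 − 218.75)² / 218.75 = 17.1500

17.150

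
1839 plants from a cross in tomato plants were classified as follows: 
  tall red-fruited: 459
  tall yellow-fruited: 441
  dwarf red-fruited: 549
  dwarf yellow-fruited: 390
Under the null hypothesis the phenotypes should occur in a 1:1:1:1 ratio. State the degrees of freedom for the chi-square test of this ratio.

A goodness-of-fit test with 4 phenotype classes has df = 4 − 1 = 3.

3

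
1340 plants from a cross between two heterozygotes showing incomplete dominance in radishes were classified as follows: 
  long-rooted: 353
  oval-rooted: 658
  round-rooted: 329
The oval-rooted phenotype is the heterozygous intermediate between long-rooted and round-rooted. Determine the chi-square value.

With incomplete dominance, a heterozygote × heterozygote cross gives a 1:2:1 phenotypic ratio.
The 1:2:1 ratio has 4 parts, so with N = 1340 the expected counts are:
  long-rooted: 1340 × 1/4 = 335
  oval-rooted: 1340 × 2/4 = 670
  round-rooted: 1340 × 1/4 = 335
χ² = Σ (O − E)² / E
  long-rooted: (353 − 335)² / 335 = 0.9672
  oval-rooted: (658 − 670)² / 670 = 0.2149
  round-rooted: (329 − 335)² / 335 = 0.1075
χ² = 0.9672 + 0.2149 + 0.1075 = 1.2896 ≈ 1.290

1.290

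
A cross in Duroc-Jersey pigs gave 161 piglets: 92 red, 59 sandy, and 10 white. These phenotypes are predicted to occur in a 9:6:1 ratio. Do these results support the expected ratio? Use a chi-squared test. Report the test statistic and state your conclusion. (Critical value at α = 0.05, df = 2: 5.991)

Under the 9:6:1 hypothesis (Σ ratio = 16, N = 161):
  red: 161 × 9/16 = 90.5625
  sandy: 161 × 6/16 = 60.375
  white: 161 × 1/16 = 10.0625
χ² = Σ (O − E)² / E
  red: (92 − 90.5625)² / 90.5625 = 0.0228
  sandy: (59 − 60.375)² / 60.375 = 0.0313
  white: (10 − 10.0625)² / 10.0625 = 0.0004
χ² = 0.0228 + 0.0313 + 0.0004 = 0.0545 ≈ 0.055
Degrees of freedom = 3 − 1 = 2; critical value at α = 0.05 is 5.991.
Since 0.055 < 5.991, we fail to reject the null hypothesis — the data are consistent with the 9:6:1 ratio.

0.055; consistent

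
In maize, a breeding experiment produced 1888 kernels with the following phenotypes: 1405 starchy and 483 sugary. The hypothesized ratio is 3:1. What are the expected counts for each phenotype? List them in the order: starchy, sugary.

1416, 472

The 3:1 ratio has 4 parts, so with N = 1888 the expected counts are:
  starchy: 1888 × 3/4 = 1416
  sugary: 1888 × 1/4 = 472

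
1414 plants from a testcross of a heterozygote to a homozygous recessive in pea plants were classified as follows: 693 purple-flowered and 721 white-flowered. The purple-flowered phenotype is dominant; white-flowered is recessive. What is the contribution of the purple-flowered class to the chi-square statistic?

0.277

A testcross of a heterozygote (Aa × aa) gives a 1:1 phenotypic ratio.
Under the 1:1 hypothesis (Σ ratio = 2, N = 1414):
  purple-flowered: 1414 × 1/2 = 707
  white-flowered: 1414 × 1/2 = 707
Contribution of purple-flowered: (693 − 707)² / 707 = 0.2772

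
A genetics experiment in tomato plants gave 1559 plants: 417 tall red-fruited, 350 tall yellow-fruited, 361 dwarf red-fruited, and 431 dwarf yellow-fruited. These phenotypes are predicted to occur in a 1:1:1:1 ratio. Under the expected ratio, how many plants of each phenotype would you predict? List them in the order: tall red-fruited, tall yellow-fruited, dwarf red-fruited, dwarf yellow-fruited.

Total ratio parts = 4. Expected numbers out of 1559:
  tall red-fruited: 1559 × 1/4 = 389.75
  tall yellow-fruited: 1559 × 1/4 = 389.75
  dwarf red-fruited: 1559 × 1/4 = 389.75
  dwarf yellow-fruited: 1559 × 1/4 = 389.75

389.75, 389.75, 389.75, 389.75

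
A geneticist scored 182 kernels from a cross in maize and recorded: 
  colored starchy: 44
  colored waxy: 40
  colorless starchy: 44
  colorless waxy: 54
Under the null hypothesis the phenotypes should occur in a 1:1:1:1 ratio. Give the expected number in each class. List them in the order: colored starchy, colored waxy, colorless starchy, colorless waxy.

Total ratio parts = 4. Expected numbers out of 182:
  colored starchy: 182 × 1/4 = 45.5
  colored waxy: 182 × 1/4 = 45.5
  colorless starchy: 182 × 1/4 = 45.5
  colorless waxy: 182 × 1/4 = 45.5

45.5, 45.5, 45.5, 45.5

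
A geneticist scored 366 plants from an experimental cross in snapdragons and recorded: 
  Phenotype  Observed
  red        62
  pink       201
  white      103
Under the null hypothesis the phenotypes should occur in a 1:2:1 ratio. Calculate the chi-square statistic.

12.727

Total ratio parts = 4. Expected numbers out of 366:
  red: 366 × 1/4 = 91.5
  pink: 366 × 2/4 = 183
  white: 366 × 1/4 = 91.5
χ² = Σ (O − E)² / E
  red: (62 − 91.5)² / 91.5 = 9.5109
  pink: (201 − 183)² / 183 = 1.7705
  white: (103 − 91.5)² / 91.5 = 1.4454
χ² = 9.5109 + 1.7705 + 1.4454 = 12.7268 ≈ 12.727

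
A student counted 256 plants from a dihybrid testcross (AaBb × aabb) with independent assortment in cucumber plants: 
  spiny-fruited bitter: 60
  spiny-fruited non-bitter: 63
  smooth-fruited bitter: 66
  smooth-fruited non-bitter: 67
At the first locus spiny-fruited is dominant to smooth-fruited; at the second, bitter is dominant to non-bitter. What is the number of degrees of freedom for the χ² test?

A dihybrid testcross with independent assortment gives a 1:1:1:1 ratio.
A goodness-of-fit test with 4 phenotype classes has df = 4 − 1 = 3.

3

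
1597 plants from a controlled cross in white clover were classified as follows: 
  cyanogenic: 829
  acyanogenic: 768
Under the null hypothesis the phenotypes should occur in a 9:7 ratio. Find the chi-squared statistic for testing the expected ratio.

12.224

The 9:7 ratio has 16 parts, so with N = 1597 the expected counts are:
  cyanogenic: 1597 × 9/16 = 898.3125
  acyanogenic: 1597 × 7/16 = 698.6875
χ² = Σ (O − E)² / E
  cyanogenic: (829 − 898.3125)² / 898.3125 = 5.3481
  acyanogenic: (768 − 698.6875)² / 698.6875 = 6.8761
χ² = 5.3481 + 6.8761 = 12.2242 ≈ 12.224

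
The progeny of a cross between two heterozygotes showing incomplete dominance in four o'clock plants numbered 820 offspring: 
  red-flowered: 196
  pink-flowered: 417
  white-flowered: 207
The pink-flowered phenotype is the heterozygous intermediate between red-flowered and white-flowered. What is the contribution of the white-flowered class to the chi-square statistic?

With incomplete dominance, a heterozygote × heterozygote cross gives a 1:2:1 phenotypic ratio.
Under the 1:2:1 hypothesis (Σ ratio = 4, N = 820):
  red-flowered: 820 × 1/4 = 205
  pink-flowered: 820 × 2/4 = 410
  white-flowered: 820 × 1/4 = 205
Contribution of white-flowered: (207 − 205)² / 205 = 0.0195

0.020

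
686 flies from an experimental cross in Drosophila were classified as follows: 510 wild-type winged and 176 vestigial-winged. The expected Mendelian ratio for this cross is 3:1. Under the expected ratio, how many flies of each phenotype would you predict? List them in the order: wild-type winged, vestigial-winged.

514.5, 171.5

Total ratio parts = 4. Expected numbers out of 686:
  wild-type winged: 686 × 3/4 = 514.5
  vestigial-winged: 686 × 1/4 = 171.5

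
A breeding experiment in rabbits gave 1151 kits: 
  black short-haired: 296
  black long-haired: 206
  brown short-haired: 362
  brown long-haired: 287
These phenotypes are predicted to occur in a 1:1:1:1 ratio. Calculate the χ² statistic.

42.623

The 1:1:1:1 ratio has 4 parts, so with N = 1151 the expected counts are:
  black short-haired: 1151 × 1/4 = 287.75
  black long-haired: 1151 × 1/4 = 287.75
  brown short-haired: 1151 × 1/4 = 287.75
  brown long-haired: 1151 × 1/4 = 287.75
χ² = Σ (O − E)² / E
  black short-haired: (296 − 287.75)² / 287.75 = 0.2365
  black long-haired: (206 − 287.75)² / 287.75 = 23.2252
  brown short-haired: (362 − 287.75)² / 287.75 = 19.1592
  brown long-haired: (287 − 287.75)² / 287.75 = 0.0020
χ² = 0.2365 + 23.2252 + 19.1592 + 0.0020 = 42.6229 ≈ 42.623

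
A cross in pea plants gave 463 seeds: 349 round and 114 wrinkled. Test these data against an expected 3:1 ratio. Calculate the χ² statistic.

0.035

Total ratio parts = 4. Expected numbers out of 463:
  round: 463 × 3/4 = 347.25
  wrinkled: 463 × 1/4 = 115.75
χ² = Σ (O − E)² / E
  round: (349 − 347.25)² / 347.25 = 0.0088
  wrinkled: (114 − 115.75)² / 115.75 = 0.0265
χ² = 0.0088 + 0.0265 = 0.0353 ≈ 0.035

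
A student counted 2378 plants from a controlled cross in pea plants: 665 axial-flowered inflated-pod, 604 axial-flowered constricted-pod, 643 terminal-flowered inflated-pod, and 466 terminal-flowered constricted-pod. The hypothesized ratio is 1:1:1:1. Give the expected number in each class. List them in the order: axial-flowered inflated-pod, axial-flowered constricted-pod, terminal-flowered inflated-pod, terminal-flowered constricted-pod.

Total ratio parts = 4. Expected numbers out of 2378:
  axial-flowered inflated-pod: 2378 × 1/4 = 594.5
  axial-flowered constricted-pod: 2378 × 1/4 = 594.5
  terminal-flowered inflated-pod: 2378 × 1/4 = 594.5
  terminal-flowered constricted-pod: 2378 × 1/4 = 594.5

594.5, 594.5, 594.5, 594.5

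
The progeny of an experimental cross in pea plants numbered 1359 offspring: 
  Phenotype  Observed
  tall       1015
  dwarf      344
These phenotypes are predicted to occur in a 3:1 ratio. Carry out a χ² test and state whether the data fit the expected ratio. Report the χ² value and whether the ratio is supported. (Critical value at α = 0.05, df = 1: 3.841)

0.071; consistent

Expected counts for N = 1359 under a 3:1 ratio (total parts = 4):
  tall: 1359 × 3/4 = 1019.25
  dwarf: 1359 × 1/4 = 339.75
χ² = Σ (O − E)² / E
  tall: (1015 − 1019.25)² / 1019.25 = 0.0177
  dwarf: (344 − 339.75)² / 339.75 = 0.0532
χ² = 0.0177 + 0.0532 = 0.0709 ≈ 0.071
Degrees of freedom = 2 − 1 = 1; critical value at α = 0.05 is 3.841.
Since 0.071 < 3.841, we fail to reject the null hypothesis — the data are consistent with the 3:1 ratio.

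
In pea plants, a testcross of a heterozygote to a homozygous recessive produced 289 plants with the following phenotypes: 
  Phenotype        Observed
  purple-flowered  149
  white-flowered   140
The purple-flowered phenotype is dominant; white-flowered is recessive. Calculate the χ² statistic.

0.280

A testcross of a heterozygote (Aa × aa) gives a 1:1 phenotypic ratio.
Under the 1:1 hypothesis (Σ ratio = 2, N = 289):
  purple-flowered: 289 × 1/2 = 144.5
  white-flowered: 289 × 1/2 = 144.5
χ² = Σ (O − E)² / E
  purple-flowered: (149 − 144.5)² / 144.5 = 0.1401
  white-flowered: (140 − 144.5)² / 144.5 = 0.1401
χ² = 0.1401 + 0.1401 = 0.2802 ≈ 0.280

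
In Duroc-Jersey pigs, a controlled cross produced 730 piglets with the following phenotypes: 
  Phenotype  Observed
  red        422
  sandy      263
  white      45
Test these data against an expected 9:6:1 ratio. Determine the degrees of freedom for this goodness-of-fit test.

A goodness-of-fit test with 3 phenotype classes has df = 3 − 1 = 2.

2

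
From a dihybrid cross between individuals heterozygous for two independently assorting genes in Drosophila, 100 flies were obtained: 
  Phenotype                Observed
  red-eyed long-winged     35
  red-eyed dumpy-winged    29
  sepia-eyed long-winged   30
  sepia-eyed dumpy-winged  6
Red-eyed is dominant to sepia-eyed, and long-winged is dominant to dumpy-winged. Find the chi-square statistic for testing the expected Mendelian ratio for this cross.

A dihybrid F₂ with independent assortment and complete dominance at both loci gives a 9:3:3:1 phenotypic ratio.
Expected counts for N = 100 under a 9:3:3:1 ratio (total parts = 16):
  red-eyed long-winged: 100 × 9/16 = 56.25
  red-eyed dumpy-winged: 100 × 3/16 = 18.75
  sepia-eyed long-winged: 100 × 3/16 = 18.75
  sepia-eyed dumpy-winged: 100 × 1/16 = 6.25
χ² = Σ (O − E)² / E
  red-eyed long-winged: (35 − 56.25)² / 56.25 = 8.0278
  red-eyed dumpy-winged: (29 − 18.75)² / 18.75 = 5.6033
  sepia-eyed long-winged: (30 − 18.75)² / 18.75 = 6.7500
  sepia-eyed dumpy-winged: (6 − 6.25)² / 6.25 = 0.0100
χ² = 8.0278 + 5.6033 + 6.7500 + 0.0100 = 20.3911 ≈ 20.391

20.391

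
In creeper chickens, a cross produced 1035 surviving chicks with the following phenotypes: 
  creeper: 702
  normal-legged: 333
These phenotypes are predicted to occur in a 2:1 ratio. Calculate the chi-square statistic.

Expected counts for N = 1035 under a 2:1 ratio (total parts = 3):
  creeper: 1035 × 2/3 = 690
  normal-legged: 1035 × 1/3 = 345
χ² = Σ (O − E)² / E
  creeper: (702 − 690)² / 690 = 0.2087
  normal-legged: (333 − 345)² / 345 = 0.4174
χ² = 0.2087 + 0.4174 = 0.6261 ≈ 0.626

0.626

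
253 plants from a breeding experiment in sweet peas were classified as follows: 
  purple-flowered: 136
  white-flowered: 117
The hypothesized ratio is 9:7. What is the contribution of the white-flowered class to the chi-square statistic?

0.360

Expected counts for N = 253 under a 9:7 ratio (total parts = 16):
  purple-flowered: 253 × 9/16 = 142.3125
  white-flowered: 253 × 7/16 = 110.6875
Contribution of white-flowered: (117 − 110.6875)² / 110.6875 = 0.3600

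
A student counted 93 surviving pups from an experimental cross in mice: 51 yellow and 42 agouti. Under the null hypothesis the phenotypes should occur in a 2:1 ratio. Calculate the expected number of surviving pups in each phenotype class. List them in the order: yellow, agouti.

62, 31

Expected counts for N = 93 under a 2:1 ratio (total parts = 3):
  yellow: 93 × 2/3 = 62
  agouti: 93 × 1/3 = 31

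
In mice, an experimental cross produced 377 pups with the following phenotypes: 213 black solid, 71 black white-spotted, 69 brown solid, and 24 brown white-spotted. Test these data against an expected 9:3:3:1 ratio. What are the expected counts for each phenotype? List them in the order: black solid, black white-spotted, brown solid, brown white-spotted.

212.0625, 70.6875, 70.6875, 23.5625

The 9:3:3:1 ratio has 16 parts, so with N = 377 the expected counts are:
  black solid: 377 × 9/16 = 212.0625
  black white-spotted: 377 × 3/16 = 70.6875
  brown solid: 377 × 3/16 = 70.6875
  brown white-spotted: 377 × 1/16 = 23.5625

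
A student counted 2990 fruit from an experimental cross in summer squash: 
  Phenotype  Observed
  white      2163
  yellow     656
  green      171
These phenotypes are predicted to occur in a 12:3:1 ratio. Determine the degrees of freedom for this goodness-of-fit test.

A goodness-of-fit test with 3 phenotype classes has df = 3 − 1 = 2.

2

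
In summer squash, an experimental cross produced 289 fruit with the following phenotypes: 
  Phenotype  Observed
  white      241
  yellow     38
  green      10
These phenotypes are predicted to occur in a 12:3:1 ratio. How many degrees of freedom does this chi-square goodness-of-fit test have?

A goodness-of-fit test with 3 phenotype classes has df = 3 − 1 = 2.

2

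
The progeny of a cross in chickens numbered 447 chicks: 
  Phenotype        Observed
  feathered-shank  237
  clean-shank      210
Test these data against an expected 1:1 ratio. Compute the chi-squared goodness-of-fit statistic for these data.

1.631

Expected counts for N = 447 under a 1:1 ratio (total parts = 2):
  feathered-shank: 447 × 1/2 = 223.5
  clean-shank: 447 × 1/2 = 223.5
χ² = Σ (O − E)² / E
  feathered-shank: (237 − 223.5)² / 223.5 = 0.8154
  clean-shank: (210 − 223.5)² / 223.5 = 0.8154
χ² = 0.8154 + 0.8154 = 1.6308 ≈ 1.631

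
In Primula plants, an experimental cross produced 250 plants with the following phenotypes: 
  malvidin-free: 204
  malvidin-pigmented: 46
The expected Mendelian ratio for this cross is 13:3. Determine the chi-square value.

0.020

Total ratio parts = 16. Expected numbers out of 250:
  malvidin-free: 250 × 13/16 = 203.125
  malvidin-pigmented: 250 × 3/16 = 46.875
χ² = Σ (O − E)² / E
  malvidin-free: (204 − 203.125)² / 203.125 = 0.0038
  malvidin-pigmented: (46 − 46.875)² / 46.875 = 0.0163
χ² = 0.0038 + 0.0163 = 0.0201 ≈ 0.020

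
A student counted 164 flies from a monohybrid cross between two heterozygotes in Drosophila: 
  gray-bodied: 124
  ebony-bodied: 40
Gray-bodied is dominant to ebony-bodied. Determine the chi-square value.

0.033

For a monohybrid cross between heterozygotes with complete dominance, the expected phenotypic ratio is 3:1.
Under the 3:1 hypothesis (Σ ratio = 4, N = 164):
  gray-bodied: 164 × 3/4 = 123
  ebony-bodied: 164 × 1/4 = 41
χ² = Σ (O − E)² / E
  gray-bodied: (124 − 123)² / 123 = 0.0081
  ebony-bodied: (40 − 41)² / 41 = 0.0244
χ² = 0.0081 + 0.0244 = 0.0325 ≈ 0.033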